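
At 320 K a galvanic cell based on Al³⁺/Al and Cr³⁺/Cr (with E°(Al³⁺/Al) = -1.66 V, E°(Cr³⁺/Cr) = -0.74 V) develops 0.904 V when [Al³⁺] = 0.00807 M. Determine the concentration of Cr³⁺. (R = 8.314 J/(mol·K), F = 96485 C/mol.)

From the Nernst equation, ln Q = nF(E° − E)/RT = 3×96485×(0.92 − 0.904)/(8.314×320) = 1.741, so Q = 5.70.
With Q = [Al³⁺]/[Cr³⁺] and the known concentrations, [Cr³⁺] in the denominator gives [Cr³⁺] = 0.0014 M.

0.0014 M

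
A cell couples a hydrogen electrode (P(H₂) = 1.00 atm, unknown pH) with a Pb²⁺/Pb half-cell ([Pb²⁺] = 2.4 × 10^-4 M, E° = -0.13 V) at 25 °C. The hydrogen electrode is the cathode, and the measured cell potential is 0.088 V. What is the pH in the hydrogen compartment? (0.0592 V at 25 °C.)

E°_cell = 0.13 V and n = 2.
log Q = n(E° − E)/0.0592 = 2×(0.13 − 0.088)/0.0592 = 1.419.
With Q = [Pb²⁺]·P(H₂) / [H⁺]^2, solving for [H⁺] gives log[H⁺] = -2.519, so pH = 2.52.

pH = 2.52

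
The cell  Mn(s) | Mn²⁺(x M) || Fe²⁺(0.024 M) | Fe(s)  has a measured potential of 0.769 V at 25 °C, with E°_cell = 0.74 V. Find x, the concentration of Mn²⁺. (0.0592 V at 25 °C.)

0.0025 M

From the Nernst equation, log Q = n(E° − E)/0.0592 = 2(0.74 − 0.769)/0.0592 = -0.980, so Q = 0.105.
With Q = [Mn²⁺]/[Fe²⁺] and the known concentrations, [Mn²⁺] in the numerator gives [Mn²⁺] = 0.0025 M.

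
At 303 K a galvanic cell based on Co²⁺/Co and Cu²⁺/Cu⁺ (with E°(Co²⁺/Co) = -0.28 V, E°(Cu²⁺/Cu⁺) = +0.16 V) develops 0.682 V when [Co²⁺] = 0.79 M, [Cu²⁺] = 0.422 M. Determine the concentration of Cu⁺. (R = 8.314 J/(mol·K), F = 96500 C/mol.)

4.5 × 10^-5 M

From the Nernst equation, ln Q = nF(E° − E)/RT = 2×96500×(0.44 − 0.682)/(8.314×303) = -18.540, so Q = 8.87 × 10^-9.
With Q = [Co²⁺]·[Cu⁺]^2/[Cu²⁺]^2 and the known concentrations, [Cu⁺]^2 in the numerator gives [Cu⁺] = 4.5 × 10^-5 M.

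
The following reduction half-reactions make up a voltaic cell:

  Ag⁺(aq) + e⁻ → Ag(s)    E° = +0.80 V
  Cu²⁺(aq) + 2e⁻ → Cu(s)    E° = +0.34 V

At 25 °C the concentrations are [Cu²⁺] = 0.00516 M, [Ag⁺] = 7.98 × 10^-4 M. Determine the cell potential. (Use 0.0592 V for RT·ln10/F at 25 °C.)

The Ag⁺/Ag couple has the higher reduction potential and acts as the cathode, so E°_cell = +0.80 − (+0.34) = 0.46 V.
Balancing electrons gives n = 2; the reaction quotient is Q = [Cu²⁺]/[Ag⁺]^2 = 8100.
At 25 °C, E = E° − (0.0592/n) log Q = 0.46 − (0.0592/2)(3.909) = 0.460 − 0.116 = 0.344 V.

0.344 V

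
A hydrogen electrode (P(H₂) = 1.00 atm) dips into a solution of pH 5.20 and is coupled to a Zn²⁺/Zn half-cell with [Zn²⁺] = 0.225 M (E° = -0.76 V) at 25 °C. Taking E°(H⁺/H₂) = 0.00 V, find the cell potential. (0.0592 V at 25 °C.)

The hydrogen couple is the cathode, so E°_cell = 0.76 V; n = 2.
[H⁺] = 10^(−5.20) = 6.3 × 10^-6 M, and Q = [Zn²⁺]·P(H₂) / [H⁺]^2 = 5.65 × 10^9.
E = E° − (0.0592/2) log Q = 0.76 − (0.0592/2)(9.752) = 0.471 V.

0.47 V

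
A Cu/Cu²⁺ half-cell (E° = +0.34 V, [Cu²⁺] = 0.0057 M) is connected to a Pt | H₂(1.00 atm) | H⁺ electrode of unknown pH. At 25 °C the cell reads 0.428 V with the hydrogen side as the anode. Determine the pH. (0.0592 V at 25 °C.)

pH = 2.61

E°_cell = 0.34 V and n = 2.
log Q = n(E° − E)/0.0592 = 2×(0.34 − 0.428)/0.0592 = -2.973.
With Q = [H⁺]^2 / ([Cu²⁺]·P(H₂)), solving for [H⁺] gives log[H⁺] = -2.609, so pH = 2.61.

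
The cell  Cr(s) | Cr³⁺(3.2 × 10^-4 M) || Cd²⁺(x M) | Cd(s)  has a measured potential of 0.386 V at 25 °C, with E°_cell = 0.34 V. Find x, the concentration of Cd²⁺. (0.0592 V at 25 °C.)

0.17 M

From the Nernst equation, log Q = n(E° − E)/0.0592 = 6(0.34 − 0.386)/0.0592 = -4.662, so Q = 2.18 × 10^-5.
With Q = [Cr³⁺]^2/[Cd²⁺]^3 and the known concentrations, [Cd²⁺]^3 in the denominator gives [Cd²⁺] = 0.17 M.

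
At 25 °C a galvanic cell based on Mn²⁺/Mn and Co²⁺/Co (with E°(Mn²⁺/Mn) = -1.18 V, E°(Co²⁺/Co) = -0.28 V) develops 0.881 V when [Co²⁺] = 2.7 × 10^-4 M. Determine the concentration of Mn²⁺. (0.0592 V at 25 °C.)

0.0012 M

From the Nernst equation, log Q = n(E° − E)/0.0592 = 2(0.90 − 0.881)/0.0592 = 0.642, so Q = 4.38.
With Q = [Mn²⁺]/[Co²⁺] and the known concentrations, [Mn²⁺] in the numerator gives [Mn²⁺] = 0.0012 M.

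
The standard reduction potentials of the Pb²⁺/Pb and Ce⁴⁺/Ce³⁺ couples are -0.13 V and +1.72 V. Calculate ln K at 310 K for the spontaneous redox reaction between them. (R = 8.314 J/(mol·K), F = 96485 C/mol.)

E°_cell = +1.72 − (-0.13) = 1.85 V, with n = 2 electrons transferred.
At equilibrium E = 0, so the Nernst equation gives ln K = nFE°/RT = (2)(96485)(1.85)/((8.314)(310)) = 138.51.

ln K = 138.5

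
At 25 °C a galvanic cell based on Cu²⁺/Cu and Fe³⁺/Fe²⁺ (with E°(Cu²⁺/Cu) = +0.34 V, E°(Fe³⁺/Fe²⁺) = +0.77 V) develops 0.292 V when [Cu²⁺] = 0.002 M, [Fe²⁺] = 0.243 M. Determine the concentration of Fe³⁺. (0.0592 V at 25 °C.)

From the Nernst equation, log Q = n(E° − E)/0.0592 = 2(0.43 − 0.292)/0.0592 = 4.662, so Q = 4.59 × 10^4.
With Q = [Cu²⁺]·[Fe²⁺]^2/[Fe³⁺]^2 and the known concentrations, [Fe³⁺]^2 in the denominator gives [Fe³⁺] = 5.1 × 10^-5 M.

5.1 × 10^-5 M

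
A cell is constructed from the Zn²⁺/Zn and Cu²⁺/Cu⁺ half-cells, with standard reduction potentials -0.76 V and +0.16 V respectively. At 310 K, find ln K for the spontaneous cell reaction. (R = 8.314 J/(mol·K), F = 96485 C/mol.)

E°_cell = +0.16 − (-0.76) = 0.92 V, with n = 2 electrons transferred.
At equilibrium E = 0, so the Nernst equation gives ln K = nFE°/RT = (2)(96485)(0.92)/((8.314)(310)) = 68.88.

ln K = 68.9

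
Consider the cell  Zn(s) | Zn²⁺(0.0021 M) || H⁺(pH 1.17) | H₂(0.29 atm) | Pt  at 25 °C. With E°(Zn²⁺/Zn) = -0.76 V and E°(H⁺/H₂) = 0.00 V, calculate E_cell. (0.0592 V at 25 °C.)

0.79 V

The hydrogen couple is the cathode, so E°_cell = 0.76 V; n = 2.
[H⁺] = 10^(−1.17) = 0.068 M, and Q = [Zn²⁺]·P(H₂) / [H⁺]^2 = 0.133.
E = E° − (0.0592/2) log Q = 0.76 − (0.0592/2)(-0.875) = 0.786 V.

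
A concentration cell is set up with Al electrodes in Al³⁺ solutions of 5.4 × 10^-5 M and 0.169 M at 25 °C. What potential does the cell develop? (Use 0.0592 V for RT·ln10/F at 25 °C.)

0.069 V

Both half-cells are Al³⁺/Al, so E°_cell = 0. The concentrated side is the cathode; the cell reaction moves Al³⁺ from high to low concentration with n = 3.
Q = [Al³⁺]_dilute/[Al³⁺]_conc = 5.4 × 10^-5/0.169 = 3.2 × 10^-4.
E = 0 − (0.0592/3) log Q = −(0.0592/3)(-3.495) = 0.0690 V.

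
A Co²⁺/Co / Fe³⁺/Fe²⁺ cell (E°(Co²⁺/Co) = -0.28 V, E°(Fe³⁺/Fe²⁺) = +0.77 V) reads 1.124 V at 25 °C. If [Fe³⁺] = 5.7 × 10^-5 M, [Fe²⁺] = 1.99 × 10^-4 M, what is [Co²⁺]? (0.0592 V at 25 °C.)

From the Nernst equation, log Q = n(E° − E)/0.0592 = 2(1.05 − 1.124)/0.0592 = -2.500, so Q = 0.00316.
With Q = [Co²⁺]·[Fe²⁺]^2/[Fe³⁺]^2 and the known concentrations, [Co²⁺] in the numerator gives [Co²⁺] = 2.6 × 10^-4 M.

2.6 × 10^-4 M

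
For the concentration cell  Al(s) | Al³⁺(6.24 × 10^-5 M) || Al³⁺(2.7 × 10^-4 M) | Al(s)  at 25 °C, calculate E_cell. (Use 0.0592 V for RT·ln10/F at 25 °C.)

0.013 V

Both half-cells are Al³⁺/Al, so E°_cell = 0. The concentrated side is the cathode; the cell reaction moves Al³⁺ from high to low concentration with n = 3.
Q = [Al³⁺]_dilute/[Al³⁺]_conc = 6.24 × 10^-5/2.7 × 10^-4 = 0.231.
E = 0 − (0.0592/3) log Q = −(0.0592/3)(-0.636) = 0.0126 V.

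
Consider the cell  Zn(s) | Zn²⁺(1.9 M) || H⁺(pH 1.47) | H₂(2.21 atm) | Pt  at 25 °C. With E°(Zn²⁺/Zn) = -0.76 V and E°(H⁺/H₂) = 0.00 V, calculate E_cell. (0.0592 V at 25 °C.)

The hydrogen couple is the cathode, so E°_cell = 0.76 V; n = 2.
[H⁺] = 10^(−1.47) = 0.034 M, and Q = [Zn²⁺]·P(H₂) / [H⁺]^2 = 3660.
E = E° − (0.0592/2) log Q = 0.76 − (0.0592/2)(3.563) = 0.655 V.

0.65 V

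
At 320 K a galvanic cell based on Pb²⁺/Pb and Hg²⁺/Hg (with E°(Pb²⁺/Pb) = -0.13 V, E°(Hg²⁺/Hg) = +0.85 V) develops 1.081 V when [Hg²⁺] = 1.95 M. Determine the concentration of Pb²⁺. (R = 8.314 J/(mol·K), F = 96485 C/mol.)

0.0013 M

From the Nernst equation, ln Q = nF(E° − E)/RT = 2×96485×(0.98 − 1.081)/(8.314×320) = -7.326, so Q = 6.58 × 10^-4.
With Q = [Pb²⁺]/[Hg²⁺] and the known concentrations, [Pb²⁺] in the numerator gives [Pb²⁺] = 0.0013 M.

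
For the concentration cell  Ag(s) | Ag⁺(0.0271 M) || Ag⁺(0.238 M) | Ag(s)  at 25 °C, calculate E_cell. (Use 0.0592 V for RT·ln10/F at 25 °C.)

0.056 V

Both half-cells are Ag⁺/Ag, so E°_cell = 0. The concentrated side is the cathode; the cell reaction moves Ag⁺ from high to low concentration with n = 1.
Q = [Ag⁺]_dilute/[Ag⁺]_conc = 0.0271/0.238 = 0.114.
E = 0 − (0.0592/1) log Q = −(0.0592/1)(-0.944) = 0.0559 V.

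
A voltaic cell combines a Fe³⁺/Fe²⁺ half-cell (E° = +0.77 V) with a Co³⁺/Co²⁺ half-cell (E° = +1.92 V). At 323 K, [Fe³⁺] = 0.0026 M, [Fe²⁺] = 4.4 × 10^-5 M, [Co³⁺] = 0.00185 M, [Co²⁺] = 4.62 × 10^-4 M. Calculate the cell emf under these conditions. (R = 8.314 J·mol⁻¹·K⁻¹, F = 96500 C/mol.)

The Co³⁺/Co²⁺ couple has the higher reduction potential and acts as the cathode, so E°_cell = +1.92 − (+0.77) = 1.15 V.
Balancing electrons gives n = 1; the reaction quotient is Q = [Fe³⁺]·[Co²⁺]/([Fe²⁺]·[Co³⁺]) = 14.8.
E = E° − (RT/nF) ln Q = 1.15 − (8.314×323)/(1×96500) × (2.692) = 1.150 − 0.075 = 1.075 V.

1.08 V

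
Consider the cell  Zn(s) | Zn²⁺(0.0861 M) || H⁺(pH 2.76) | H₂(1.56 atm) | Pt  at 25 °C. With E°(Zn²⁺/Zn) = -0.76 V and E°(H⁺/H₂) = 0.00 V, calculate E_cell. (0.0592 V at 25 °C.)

The hydrogen couple is the cathode, so E°_cell = 0.76 V; n = 2.
[H⁺] = 10^(−2.76) = 0.0017 M, and Q = [Zn²⁺]·P(H₂) / [H⁺]^2 = 4.45 × 10^4.
E = E° − (0.0592/2) log Q = 0.76 − (0.0592/2)(4.648) = 0.622 V.

0.62 V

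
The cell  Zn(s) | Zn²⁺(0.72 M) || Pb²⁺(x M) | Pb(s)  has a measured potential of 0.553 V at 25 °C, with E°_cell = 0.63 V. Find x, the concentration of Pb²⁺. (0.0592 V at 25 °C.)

0.0018 M

From the Nernst equation, log Q = n(E° − E)/0.0592 = 2(0.63 − 0.553)/0.0592 = 2.601, so Q = 399.
With Q = [Zn²⁺]/[Pb²⁺] and the known concentrations, [Pb²⁺] in the denominator gives [Pb²⁺] = 0.0018 M.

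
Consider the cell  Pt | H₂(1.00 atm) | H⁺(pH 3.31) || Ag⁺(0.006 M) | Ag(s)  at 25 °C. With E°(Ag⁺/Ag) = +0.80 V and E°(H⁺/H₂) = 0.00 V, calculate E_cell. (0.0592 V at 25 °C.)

0.86 V

The Ag⁺/Ag couple is the cathode, so E°_cell = 0.80 V; n = 2.
[H⁺] = 10^(−3.31) = 4.9 × 10^-4 M, and Q = [H⁺]^2 / ([Ag⁺]^2·P(H₂)) = 0.00666.
E = E° − (0.0592/2) log Q = 0.80 − (0.0592/2)(-2.176) = 0.864 V.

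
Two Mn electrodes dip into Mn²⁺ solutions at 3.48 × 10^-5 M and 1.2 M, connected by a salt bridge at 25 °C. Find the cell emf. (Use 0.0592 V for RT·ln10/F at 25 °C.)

0.13 V

Both half-cells are Mn²⁺/Mn, so E°_cell = 0. The concentrated side is the cathode; the cell reaction moves Mn²⁺ from high to low concentration with n = 2.
Q = [Mn²⁺]_dilute/[Mn²⁺]_conc = 3.48 × 10^-5/1.2 = 2.9 × 10^-5.
E = 0 − (0.0592/2) log Q = −(0.0592/2)(-4.538) = 0.1343 V.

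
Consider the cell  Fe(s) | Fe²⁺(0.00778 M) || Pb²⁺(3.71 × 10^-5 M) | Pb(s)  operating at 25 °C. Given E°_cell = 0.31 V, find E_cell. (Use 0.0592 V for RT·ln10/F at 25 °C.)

Balancing electrons gives n = 2; the reaction quotient is Q = [Fe²⁺]/[Pb²⁺] = 210.
At 25 °C, E = E° − (0.0592/n) log Q = 0.31 − (0.0592/2)(2.322) = 0.310 − 0.069 = 0.241 V.

0.241 V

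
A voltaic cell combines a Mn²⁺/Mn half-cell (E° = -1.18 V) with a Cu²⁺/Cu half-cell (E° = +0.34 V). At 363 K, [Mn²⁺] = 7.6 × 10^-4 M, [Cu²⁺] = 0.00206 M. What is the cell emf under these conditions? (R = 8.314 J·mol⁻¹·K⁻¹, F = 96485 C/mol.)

The Cu²⁺/Cu couple has the higher reduction potential and acts as the cathode, so E°_cell = +0.34 − (-1.18) = 1.52 V.
Balancing electrons gives n = 2; the reaction quotient is Q = [Mn²⁺]/[Cu²⁺] = 0.369.
E = E° − (RT/nF) ln Q = 1.52 − (8.314×363)/(2×96485) × (-0.997) = 1.520 + 0.016 = 1.536 V.

1.54 V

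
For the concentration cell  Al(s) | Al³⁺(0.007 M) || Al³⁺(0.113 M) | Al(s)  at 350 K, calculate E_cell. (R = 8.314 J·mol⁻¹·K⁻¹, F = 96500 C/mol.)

Both half-cells are Al³⁺/Al, so E°_cell = 0. The concentrated side is the cathode; the cell reaction moves Al³⁺ from high to low concentration with n = 3.
Q = [Al³⁺]_dilute/[Al³⁺]_conc = 0.007/0.113 = 0.0619.
E = 0 − (RT/nF) ln Q = −((8.314×350)/(3×96500))(-2.781) = 0.0280 V.

0.028 V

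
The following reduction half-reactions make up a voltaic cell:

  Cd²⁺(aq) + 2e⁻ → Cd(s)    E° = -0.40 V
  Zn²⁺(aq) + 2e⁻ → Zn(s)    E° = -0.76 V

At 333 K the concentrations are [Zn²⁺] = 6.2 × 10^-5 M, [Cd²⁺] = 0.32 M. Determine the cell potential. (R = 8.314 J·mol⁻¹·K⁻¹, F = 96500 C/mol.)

The Cd²⁺/Cd couple has the higher reduction potential and acts as the cathode, so E°_cell = -0.40 − (-0.76) = 0.36 V.
Balancing electrons gives n = 2; the reaction quotient is Q = [Zn²⁺]/[Cd²⁺] = 1.94 × 10^-4.
E = E° − (RT/nF) ln Q = 0.36 − (8.314×333)/(2×96500) × (-8.549) = 0.360 + 0.123 = 0.483 V.

0.483 V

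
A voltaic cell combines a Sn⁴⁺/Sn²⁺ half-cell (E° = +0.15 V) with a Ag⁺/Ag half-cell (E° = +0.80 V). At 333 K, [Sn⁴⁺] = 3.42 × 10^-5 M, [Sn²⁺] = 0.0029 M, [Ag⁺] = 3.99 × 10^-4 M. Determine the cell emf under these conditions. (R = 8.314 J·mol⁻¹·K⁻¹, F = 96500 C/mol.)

0.489 V

The Ag⁺/Ag couple has the higher reduction potential and acts as the cathode, so E°_cell = +0.80 − (+0.15) = 0.65 V.
Balancing electrons gives n = 2; the reaction quotient is Q = [Sn⁴⁺]/([Sn²⁺]·[Ag⁺]^2) = 7.41 × 10^4.
E = E° − (RT/nF) ln Q = 0.65 − (8.314×333)/(2×96500) × (11.213) = 0.650 − 0.161 = 0.489 V.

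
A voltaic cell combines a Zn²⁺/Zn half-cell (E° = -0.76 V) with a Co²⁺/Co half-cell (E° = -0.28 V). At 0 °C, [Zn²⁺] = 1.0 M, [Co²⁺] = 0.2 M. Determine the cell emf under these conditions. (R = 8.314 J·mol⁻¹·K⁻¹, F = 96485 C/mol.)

0.461 V

The Co²⁺/Co couple has the higher reduction potential and acts as the cathode, so E°_cell = -0.28 − (-0.76) = 0.48 V.
Balancing electrons gives n = 2; the reaction quotient is Q = [Zn²⁺]/[Co²⁺] = 5.00.
E = E° − (RT/nF) ln Q = 0.48 − (8.314×273)/(2×96485) × (1.609) = 0.480 − 0.019 = 0.461 V.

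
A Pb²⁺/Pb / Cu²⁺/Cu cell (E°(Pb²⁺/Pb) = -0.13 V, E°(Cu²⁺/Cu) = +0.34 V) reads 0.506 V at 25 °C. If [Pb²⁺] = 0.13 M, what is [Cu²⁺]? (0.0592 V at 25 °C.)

2.1 M

From the Nernst equation, log Q = n(E° − E)/0.0592 = 2(0.47 − 0.506)/0.0592 = -1.216, so Q = 0.0608.
With Q = [Pb²⁺]/[Cu²⁺] and the known concentrations, [Cu²⁺] in the denominator gives [Cu²⁺] = 2.1 M.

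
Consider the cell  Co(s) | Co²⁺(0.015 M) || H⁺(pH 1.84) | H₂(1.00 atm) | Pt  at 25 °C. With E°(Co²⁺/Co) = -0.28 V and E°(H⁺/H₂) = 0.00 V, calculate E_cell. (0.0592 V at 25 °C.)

0.23 V

The hydrogen couple is the cathode, so E°_cell = 0.28 V; n = 2.
[H⁺] = 10^(−1.84) = 0.014 M, and Q = [Co²⁺]·P(H₂) / [H⁺]^2 = 71.8.
E = E° − (0.0592/2) log Q = 0.28 − (0.0592/2)(1.856) = 0.225 V.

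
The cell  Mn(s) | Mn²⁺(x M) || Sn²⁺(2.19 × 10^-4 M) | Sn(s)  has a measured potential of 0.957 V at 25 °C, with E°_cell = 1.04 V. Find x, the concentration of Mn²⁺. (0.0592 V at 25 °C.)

0.14 M

From the Nernst equation, log Q = n(E° − E)/0.0592 = 2(1.04 − 0.957)/0.0592 = 2.804, so Q = 637.
With Q = [Mn²⁺]/[Sn²⁺] and the known concentrations, [Mn²⁺] in the numerator gives [Mn²⁺] = 0.14 M.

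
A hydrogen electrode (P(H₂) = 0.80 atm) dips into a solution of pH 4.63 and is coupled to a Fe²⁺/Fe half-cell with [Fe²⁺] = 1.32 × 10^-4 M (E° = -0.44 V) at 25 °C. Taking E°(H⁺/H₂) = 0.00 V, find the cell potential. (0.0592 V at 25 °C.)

The hydrogen couple is the cathode, so E°_cell = 0.44 V; n = 2.
[H⁺] = 10^(−4.63) = 2.3 × 10^-5 M, and Q = [Fe²⁺]·P(H₂) / [H⁺]^2 = 1.92 × 10^5.
E = E° − (0.0592/2) log Q = 0.44 − (0.0592/2)(5.284) = 0.284 V.

0.28 V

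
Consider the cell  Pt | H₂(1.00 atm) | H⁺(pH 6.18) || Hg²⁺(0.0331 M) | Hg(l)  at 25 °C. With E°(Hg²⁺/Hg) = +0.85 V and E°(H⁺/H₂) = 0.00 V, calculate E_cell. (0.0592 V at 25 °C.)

1.17 V

The Hg²⁺/Hg couple is the cathode, so E°_cell = 0.85 V; n = 2.
[H⁺] = 10^(−6.18) = 6.6 × 10^-7 M, and Q = [H⁺]^2 / ([Hg²⁺]·P(H₂)) = 1.32 × 10^-11.
E = E° − (0.0592/2) log Q = 0.85 − (0.0592/2)(-10.880) = 1.172 V.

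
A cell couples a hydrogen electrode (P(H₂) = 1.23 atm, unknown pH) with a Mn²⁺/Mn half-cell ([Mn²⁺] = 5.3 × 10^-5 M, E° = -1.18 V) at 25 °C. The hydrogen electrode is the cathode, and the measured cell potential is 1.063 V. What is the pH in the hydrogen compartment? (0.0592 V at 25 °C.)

E°_cell = 1.18 V and n = 2.
log Q = n(E° − E)/0.0592 = 2×(1.18 − 1.063)/0.0592 = 3.953.
With Q = [Mn²⁺]·P(H₂) / [H⁺]^2, solving for [H⁺] gives log[H⁺] = -4.069, so pH = 4.07.

pH = 4.07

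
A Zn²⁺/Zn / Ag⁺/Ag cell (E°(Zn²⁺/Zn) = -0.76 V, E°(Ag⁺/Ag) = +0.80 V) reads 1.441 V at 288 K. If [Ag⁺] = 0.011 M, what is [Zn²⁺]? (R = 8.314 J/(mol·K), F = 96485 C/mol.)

From the Nernst equation, ln Q = nF(E° − E)/RT = 2×96485×(1.56 − 1.441)/(8.314×288) = 9.590, so Q = 1.46 × 10^4.
With Q = [Zn²⁺]/[Ag⁺]^2 and the known concentrations, [Zn²⁺] in the numerator gives [Zn²⁺] = 1.8 M.

1.8 M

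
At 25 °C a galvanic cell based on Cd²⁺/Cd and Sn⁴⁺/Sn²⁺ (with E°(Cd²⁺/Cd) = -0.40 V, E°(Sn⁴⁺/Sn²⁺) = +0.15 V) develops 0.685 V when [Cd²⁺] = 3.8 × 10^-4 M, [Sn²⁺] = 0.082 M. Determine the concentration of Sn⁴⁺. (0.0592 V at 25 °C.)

1.1 M

From the Nernst equation, log Q = n(E° − E)/0.0592 = 2(0.55 − 0.685)/0.0592 = -4.561, so Q = 2.75 × 10^-5.
With Q = [Cd²⁺]·[Sn²⁺]/[Sn⁴⁺] and the known concentrations, [Sn⁴⁺] in the denominator gives [Sn⁴⁺] = 1.1 M.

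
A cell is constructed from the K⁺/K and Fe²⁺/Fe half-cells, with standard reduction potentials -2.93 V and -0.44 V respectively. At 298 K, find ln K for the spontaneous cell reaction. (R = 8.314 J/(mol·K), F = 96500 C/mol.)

ln K = 194.0

E°_cell = -0.44 − (-2.93) = 2.49 V, with n = 2 electrons transferred.
At equilibrium E = 0, so the Nernst equation gives ln K = nFE°/RT = (2)(96500)(2.49)/((8.314)(298)) = 193.97.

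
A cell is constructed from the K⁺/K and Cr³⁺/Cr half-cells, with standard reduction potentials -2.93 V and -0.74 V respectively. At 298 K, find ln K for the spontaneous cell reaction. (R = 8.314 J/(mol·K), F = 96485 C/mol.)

ln K = 255.9

E°_cell = -0.74 − (-2.93) = 2.19 V, with n = 3 electrons transferred.
At equilibrium E = 0, so the Nernst equation gives ln K = nFE°/RT = (3)(96485)(2.19)/((8.314)(298)) = 255.86.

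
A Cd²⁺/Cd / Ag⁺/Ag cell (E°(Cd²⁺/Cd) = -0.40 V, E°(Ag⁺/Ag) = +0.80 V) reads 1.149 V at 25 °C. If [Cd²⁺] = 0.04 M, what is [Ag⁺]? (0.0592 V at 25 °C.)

0.028 M

From the Nernst equation, log Q = n(E° − E)/0.0592 = 2(1.20 − 1.149)/0.0592 = 1.723, so Q = 52.8.
With Q = [Cd²⁺]/[Ag⁺]^2 and the known concentrations, [Ag⁺]^2 in the denominator gives [Ag⁺] = 0.028 M.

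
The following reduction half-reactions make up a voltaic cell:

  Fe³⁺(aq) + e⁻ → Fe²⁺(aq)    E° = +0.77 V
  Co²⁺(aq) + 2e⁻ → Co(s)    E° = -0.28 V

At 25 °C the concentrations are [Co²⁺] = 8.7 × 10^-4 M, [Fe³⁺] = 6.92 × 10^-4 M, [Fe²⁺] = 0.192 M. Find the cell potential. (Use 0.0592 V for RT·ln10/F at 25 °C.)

0.996 V

The Fe³⁺/Fe²⁺ couple has the higher reduction potential and acts as the cathode, so E°_cell = +0.77 − (-0.28) = 1.05 V.
Balancing electrons gives n = 2; the reaction quotient is Q = [Co²⁺]·[Fe²⁺]^2/[Fe³⁺]^2 = 67.0.
At 25 °C, E = E° − (0.0592/n) log Q = 1.05 − (0.0592/2)(1.826) = 1.050 − 0.054 = 0.996 V.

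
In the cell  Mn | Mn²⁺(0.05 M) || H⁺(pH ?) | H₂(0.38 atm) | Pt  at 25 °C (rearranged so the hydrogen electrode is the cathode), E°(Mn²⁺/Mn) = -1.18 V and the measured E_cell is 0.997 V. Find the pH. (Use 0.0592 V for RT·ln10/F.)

pH = 3.95

E°_cell = 1.18 V and n = 2.
log Q = n(E° − E)/0.0592 = 2×(1.18 − 0.997)/0.0592 = 6.182.
With Q = [Mn²⁺]·P(H₂) / [H⁺]^2, solving for [H⁺] gives log[H⁺] = -3.952, so pH = 3.95.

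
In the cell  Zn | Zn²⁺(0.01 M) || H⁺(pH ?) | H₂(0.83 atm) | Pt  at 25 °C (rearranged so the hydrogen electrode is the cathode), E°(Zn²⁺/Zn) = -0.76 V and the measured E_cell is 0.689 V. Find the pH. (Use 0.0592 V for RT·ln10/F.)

pH = 2.24

E°_cell = 0.76 V and n = 2.
log Q = n(E° − E)/0.0592 = 2×(0.76 − 0.689)/0.0592 = 2.399.
With Q = [Zn²⁺]·P(H₂) / [H⁺]^2, solving for [H⁺] gives log[H⁺] = -2.240, so pH = 2.24.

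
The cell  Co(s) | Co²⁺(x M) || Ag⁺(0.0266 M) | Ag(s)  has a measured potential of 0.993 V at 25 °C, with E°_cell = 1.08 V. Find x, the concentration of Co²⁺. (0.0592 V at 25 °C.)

From the Nernst equation, log Q = n(E° − E)/0.0592 = 2(1.08 − 0.993)/0.0592 = 2.939, so Q = 869.
With Q = [Co²⁺]/[Ag⁺]^2 and the known concentrations, [Co²⁺] in the numerator gives [Co²⁺] = 0.62 M.

0.62 M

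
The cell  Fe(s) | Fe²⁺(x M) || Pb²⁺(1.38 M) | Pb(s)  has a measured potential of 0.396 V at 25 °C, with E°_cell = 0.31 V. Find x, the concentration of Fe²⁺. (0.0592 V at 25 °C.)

From the Nernst equation, log Q = n(E° − E)/0.0592 = 2(0.31 − 0.396)/0.0592 = -2.905, so Q = 0.00124.
With Q = [Fe²⁺]/[Pb²⁺] and the known concentrations, [Fe²⁺] in the numerator gives [Fe²⁺] = 0.0017 M.

0.0017 M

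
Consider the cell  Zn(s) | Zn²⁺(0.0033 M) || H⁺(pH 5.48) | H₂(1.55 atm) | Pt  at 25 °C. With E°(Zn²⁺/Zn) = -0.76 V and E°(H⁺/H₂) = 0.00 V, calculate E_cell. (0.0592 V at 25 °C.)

The hydrogen couple is the cathode, so E°_cell = 0.76 V; n = 2.
[H⁺] = 10^(−5.48) = 3.3 × 10^-6 M, and Q = [Zn²⁺]·P(H₂) / [H⁺]^2 = 4.66 × 10^8.
E = E° − (0.0592/2) log Q = 0.76 − (0.0592/2)(8.669) = 0.503 V.

0.50 V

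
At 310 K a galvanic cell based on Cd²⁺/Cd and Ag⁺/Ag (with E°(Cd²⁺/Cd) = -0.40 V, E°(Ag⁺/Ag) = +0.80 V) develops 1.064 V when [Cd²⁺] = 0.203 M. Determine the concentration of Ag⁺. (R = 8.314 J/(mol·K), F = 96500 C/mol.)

0.0028 M

From the Nernst equation, ln Q = nF(E° − E)/RT = 2×96500×(1.20 − 1.064)/(8.314×310) = 10.184, so Q = 2.65 × 10^4.
With Q = [Cd²⁺]/[Ag⁺]^2 and the known concentrations, [Ag⁺]^2 in the denominator gives [Ag⁺] = 0.0028 M.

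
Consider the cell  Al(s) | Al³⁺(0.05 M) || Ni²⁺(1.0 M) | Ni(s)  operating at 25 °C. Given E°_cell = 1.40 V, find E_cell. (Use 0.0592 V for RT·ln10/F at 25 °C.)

Balancing electrons gives n = 6; the reaction quotient is Q = [Al³⁺]^2/[Ni²⁺]^3 = 0.00250.
At 25 °C, E = E° − (0.0592/n) log Q = 1.40 − (0.0592/6)(-2.602) = 1.400 + 0.026 = 1.426 V.

1.43 V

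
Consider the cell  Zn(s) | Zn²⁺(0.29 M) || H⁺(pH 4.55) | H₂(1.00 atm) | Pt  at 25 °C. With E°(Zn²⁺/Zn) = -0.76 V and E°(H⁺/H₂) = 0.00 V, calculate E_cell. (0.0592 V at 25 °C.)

The hydrogen couple is the cathode, so E°_cell = 0.76 V; n = 2.
[H⁺] = 10^(−4.55) = 2.8 × 10^-5 M, and Q = [Zn²⁺]·P(H₂) / [H⁺]^2 = 3.65 × 10^8.
E = E° − (0.0592/2) log Q = 0.76 − (0.0592/2)(8.562) = 0.507 V.

0.51 V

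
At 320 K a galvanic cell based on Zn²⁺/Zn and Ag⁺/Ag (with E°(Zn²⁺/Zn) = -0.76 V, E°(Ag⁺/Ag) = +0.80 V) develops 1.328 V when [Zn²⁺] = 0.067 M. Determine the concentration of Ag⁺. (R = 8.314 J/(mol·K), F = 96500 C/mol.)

5.7 × 10^-5 M

From the Nernst equation, ln Q = nF(E° − E)/RT = 2×96500×(1.56 − 1.328)/(8.314×320) = 16.830, so Q = 2.04 × 10^7.
With Q = [Zn²⁺]/[Ag⁺]^2 and the known concentrations, [Ag⁺]^2 in the denominator gives [Ag⁺] = 5.7 × 10^-5 M.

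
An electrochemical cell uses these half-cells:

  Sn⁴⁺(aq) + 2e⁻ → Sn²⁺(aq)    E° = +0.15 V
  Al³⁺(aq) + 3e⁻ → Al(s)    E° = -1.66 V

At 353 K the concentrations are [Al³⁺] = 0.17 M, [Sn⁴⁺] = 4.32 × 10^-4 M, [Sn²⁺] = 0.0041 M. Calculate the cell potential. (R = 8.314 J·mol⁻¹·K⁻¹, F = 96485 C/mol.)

The Sn⁴⁺/Sn²⁺ couple has the higher reduction potential and acts as the cathode, so E°_cell = +0.15 − (-1.66) = 1.81 V.
Balancing electrons gives n = 6; the reaction quotient is Q = [Al³⁺]^2·[Sn²⁺]^3/[Sn⁴⁺]^3 = 24.7.
E = E° − (RT/nF) ln Q = 1.81 − (8.314×353)/(6×96485) × (3.207) = 1.810 − 0.016 = 1.794 V.

1.79 V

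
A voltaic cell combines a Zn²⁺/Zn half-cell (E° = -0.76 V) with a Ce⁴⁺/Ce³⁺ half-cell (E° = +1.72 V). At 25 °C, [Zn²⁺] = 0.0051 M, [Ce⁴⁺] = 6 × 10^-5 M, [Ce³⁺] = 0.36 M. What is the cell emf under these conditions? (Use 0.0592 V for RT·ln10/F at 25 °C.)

The Ce⁴⁺/Ce³⁺ couple has the higher reduction potential and acts as the cathode, so E°_cell = +1.72 − (-0.76) = 2.48 V.
Balancing electrons gives n = 2; the reaction quotient is Q = [Zn²⁺]·[Ce³⁺]^2/[Ce⁴⁺]^2 = 1.84 × 10^5.
At 25 °C, E = E° − (0.0592/n) log Q = 2.48 − (0.0592/2)(5.264) = 2.480 − 0.156 = 2.324 V.

2.32 V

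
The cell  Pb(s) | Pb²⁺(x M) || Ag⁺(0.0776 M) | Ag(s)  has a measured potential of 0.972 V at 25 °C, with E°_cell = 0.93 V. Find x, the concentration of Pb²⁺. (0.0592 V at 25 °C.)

2.3 × 10^-4 M

From the Nernst equation, log Q = n(E° − E)/0.0592 = 2(0.93 − 0.972)/0.0592 = -1.419, so Q = 0.0381.
With Q = [Pb²⁺]/[Ag⁺]^2 and the known concentrations, [Pb²⁺] in the numerator gives [Pb²⁺] = 2.3 × 10^-4 M.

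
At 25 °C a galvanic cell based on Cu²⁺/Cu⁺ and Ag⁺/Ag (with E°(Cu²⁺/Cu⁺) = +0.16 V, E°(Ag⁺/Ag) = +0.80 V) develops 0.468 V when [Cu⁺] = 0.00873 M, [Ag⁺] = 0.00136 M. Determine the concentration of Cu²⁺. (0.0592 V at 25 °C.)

From the Nernst equation, log Q = n(E° − E)/0.0592 = 1(0.64 − 0.468)/0.0592 = 2.905, so Q = 804.
With Q = [Cu²⁺]/([Cu⁺]·[Ag⁺]) and the known concentrations, [Cu²⁺] in the numerator gives [Cu²⁺] = 0.0095 M.

0.0095 M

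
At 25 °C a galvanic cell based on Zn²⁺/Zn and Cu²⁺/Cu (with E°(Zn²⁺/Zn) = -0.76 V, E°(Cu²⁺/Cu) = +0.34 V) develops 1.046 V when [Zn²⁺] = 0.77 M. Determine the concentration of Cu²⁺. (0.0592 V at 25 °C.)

From the Nernst equation, log Q = n(E° − E)/0.0592 = 2(1.10 − 1.046)/0.0592 = 1.824, so Q = 66.7.
With Q = [Zn²⁺]/[Cu²⁺] and the known concentrations, [Cu²⁺] in the denominator gives [Cu²⁺] = 0.012 M.

0.012 M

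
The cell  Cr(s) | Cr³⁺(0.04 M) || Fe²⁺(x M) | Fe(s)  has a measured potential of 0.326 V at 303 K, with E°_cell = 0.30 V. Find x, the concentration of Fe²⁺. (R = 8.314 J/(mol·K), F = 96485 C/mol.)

0.86 M

From the Nernst equation, ln Q = nF(E° − E)/RT = 6×96485×(0.30 − 0.326)/(8.314×303) = -5.975, so Q = 0.00254.
With Q = [Cr³⁺]^2/[Fe²⁺]^3 and the known concentrations, [Fe²⁺]^3 in the denominator gives [Fe²⁺] = 0.86 M.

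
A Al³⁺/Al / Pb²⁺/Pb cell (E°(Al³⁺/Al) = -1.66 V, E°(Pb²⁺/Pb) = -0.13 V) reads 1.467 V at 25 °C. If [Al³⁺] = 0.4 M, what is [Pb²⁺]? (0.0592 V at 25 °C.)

From the Nernst equation, log Q = n(E° − E)/0.0592 = 6(1.53 − 1.467)/0.0592 = 6.385, so Q = 2.43 × 10^6.
With Q = [Al³⁺]^2/[Pb²⁺]^3 and the known concentrations, [Pb²⁺]^3 in the denominator gives [Pb²⁺] = 0.004 M.

0.004 M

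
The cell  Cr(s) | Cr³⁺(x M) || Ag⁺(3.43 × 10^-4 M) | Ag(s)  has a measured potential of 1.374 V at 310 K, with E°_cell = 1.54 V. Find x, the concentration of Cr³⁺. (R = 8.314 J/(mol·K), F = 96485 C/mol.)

0.005 M

From the Nernst equation, ln Q = nF(E° − E)/RT = 3×96485×(1.54 − 1.374)/(8.314×310) = 18.643, so Q = 1.25 × 10^8.
With Q = [Cr³⁺]/[Ag⁺]^3 and the known concentrations, [Cr³⁺] in the numerator gives [Cr³⁺] = 0.005 M.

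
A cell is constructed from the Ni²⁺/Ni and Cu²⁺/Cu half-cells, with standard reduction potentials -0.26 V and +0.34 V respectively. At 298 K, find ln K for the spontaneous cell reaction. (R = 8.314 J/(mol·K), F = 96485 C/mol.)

ln K = 46.7

E°_cell = +0.34 − (-0.26) = 0.60 V, with n = 2 electrons transferred.
At equilibrium E = 0, so the Nernst equation gives ln K = nFE°/RT = (2)(96485)(0.60)/((8.314)(298)) = 46.73.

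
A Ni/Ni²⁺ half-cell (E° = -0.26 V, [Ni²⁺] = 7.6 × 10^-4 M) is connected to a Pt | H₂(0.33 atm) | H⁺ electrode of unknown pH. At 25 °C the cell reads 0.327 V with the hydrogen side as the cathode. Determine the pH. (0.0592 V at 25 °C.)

pH = 0.67

E°_cell = 0.26 V and n = 2.
log Q = n(E° − E)/0.0592 = 2×(0.26 − 0.327)/0.0592 = -2.264.
With Q = [Ni²⁺]·P(H₂) / [H⁺]^2, solving for [H⁺] gives log[H⁺] = -0.669, so pH = 0.67.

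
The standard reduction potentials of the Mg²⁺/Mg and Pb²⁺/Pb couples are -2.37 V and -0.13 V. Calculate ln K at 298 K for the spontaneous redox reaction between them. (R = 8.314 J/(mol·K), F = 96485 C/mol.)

ln K = 174.5

E°_cell = -0.13 − (-2.37) = 2.24 V, with n = 2 electrons transferred.
At equilibrium E = 0, so the Nernst equation gives ln K = nFE°/RT = (2)(96485)(2.24)/((8.314)(298)) = 174.47.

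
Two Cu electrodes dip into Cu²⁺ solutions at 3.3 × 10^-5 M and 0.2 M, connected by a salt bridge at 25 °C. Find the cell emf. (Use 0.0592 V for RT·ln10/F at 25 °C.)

Both half-cells are Cu²⁺/Cu, so E°_cell = 0. The concentrated side is the cathode; the cell reaction moves Cu²⁺ from high to low concentration with n = 2.
Q = [Cu²⁺]_dilute/[Cu²⁺]_conc = 3.3 × 10^-5/0.2 = 1.65 × 10^-4.
E = 0 − (0.0592/2) log Q = −(0.0592/2)(-3.783) = 0.1120 V.

0.11 V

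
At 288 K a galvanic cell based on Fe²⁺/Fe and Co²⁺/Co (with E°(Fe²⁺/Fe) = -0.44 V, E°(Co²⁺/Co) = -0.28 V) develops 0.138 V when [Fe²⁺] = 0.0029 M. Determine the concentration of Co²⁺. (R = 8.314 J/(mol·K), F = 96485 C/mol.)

From the Nernst equation, ln Q = nF(E° − E)/RT = 2×96485×(0.16 − 0.138)/(8.314×288) = 1.773, so Q = 5.89.
With Q = [Fe²⁺]/[Co²⁺] and the known concentrations, [Co²⁺] in the denominator gives [Co²⁺] = 4.9 × 10^-4 M.

4.9 × 10^-4 M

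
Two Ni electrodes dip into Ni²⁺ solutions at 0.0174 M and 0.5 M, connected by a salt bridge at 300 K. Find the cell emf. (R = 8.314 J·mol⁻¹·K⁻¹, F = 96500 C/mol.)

Both half-cells are Ni²⁺/Ni, so E°_cell = 0. The concentrated side is the cathode; the cell reaction moves Ni²⁺ from high to low concentration with n = 2.
Q = [Ni²⁺]_dilute/[Ni²⁺]_conc = 0.0174/0.5 = 0.0348.
E = 0 − (RT/nF) ln Q = −((8.314×300)/(2×96500))(-3.358) = 0.0434 V.

0.043 V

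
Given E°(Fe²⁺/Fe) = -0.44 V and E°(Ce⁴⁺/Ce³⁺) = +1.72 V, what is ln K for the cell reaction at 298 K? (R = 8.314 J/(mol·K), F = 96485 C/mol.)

ln K = 168.2

E°_cell = +1.72 − (-0.44) = 2.16 V, with n = 2 electrons transferred.
At equilibrium E = 0, so the Nernst equation gives ln K = nFE°/RT = (2)(96485)(2.16)/((8.314)(298)) = 168.24.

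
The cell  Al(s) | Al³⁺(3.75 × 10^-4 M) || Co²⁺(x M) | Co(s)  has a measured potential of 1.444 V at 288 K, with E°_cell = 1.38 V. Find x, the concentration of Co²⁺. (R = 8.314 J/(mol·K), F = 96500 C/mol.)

0.9 M

From the Nernst equation, ln Q = nF(E° − E)/RT = 6×96500×(1.38 − 1.444)/(8.314×288) = -15.476, so Q = 1.9 × 10^-7.
With Q = [Al³⁺]^2/[Co²⁺]^3 and the known concentrations, [Co²⁺]^3 in the denominator gives [Co²⁺] = 0.9 M.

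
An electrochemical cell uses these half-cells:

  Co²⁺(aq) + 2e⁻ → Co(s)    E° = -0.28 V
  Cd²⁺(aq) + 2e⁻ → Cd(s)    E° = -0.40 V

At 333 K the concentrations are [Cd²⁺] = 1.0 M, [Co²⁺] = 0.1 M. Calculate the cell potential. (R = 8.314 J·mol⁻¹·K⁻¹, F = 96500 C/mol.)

The Co²⁺/Co couple has the higher reduction potential and acts as the cathode, so E°_cell = -0.28 − (-0.40) = 0.12 V.
Balancing electrons gives n = 2; the reaction quotient is Q = [Cd²⁺]/[Co²⁺] = 10.0.
E = E° − (RT/nF) ln Q = 0.12 − (8.314×333)/(2×96500) × (2.303) = 0.120 − 0.033 = 0.087 V.

0.087 V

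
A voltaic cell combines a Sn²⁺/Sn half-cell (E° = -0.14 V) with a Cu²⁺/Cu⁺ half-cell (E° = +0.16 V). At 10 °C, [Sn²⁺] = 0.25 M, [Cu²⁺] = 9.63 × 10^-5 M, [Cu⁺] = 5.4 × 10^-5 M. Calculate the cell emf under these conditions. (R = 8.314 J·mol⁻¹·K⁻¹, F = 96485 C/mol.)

The Cu²⁺/Cu⁺ couple has the higher reduction potential and acts as the cathode, so E°_cell = +0.16 − (-0.14) = 0.30 V.
Balancing electrons gives n = 2; the reaction quotient is Q = [Sn²⁺]·[Cu⁺]^2/[Cu²⁺]^2 = 0.0786.
E = E° − (RT/nF) ln Q = 0.30 − (8.314×283)/(2×96485) × (-2.543) = 0.300 + 0.031 = 0.331 V.

0.331 V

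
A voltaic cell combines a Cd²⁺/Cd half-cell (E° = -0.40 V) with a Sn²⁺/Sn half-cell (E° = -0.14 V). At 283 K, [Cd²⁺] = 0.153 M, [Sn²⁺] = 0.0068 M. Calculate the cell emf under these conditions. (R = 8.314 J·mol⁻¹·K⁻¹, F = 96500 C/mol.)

0.222 V

The Sn²⁺/Sn couple has the higher reduction potential and acts as the cathode, so E°_cell = -0.14 − (-0.40) = 0.26 V.
Balancing electrons gives n = 2; the reaction quotient is Q = [Cd²⁺]/[Sn²⁺] = 22.5.
E = E° − (RT/nF) ln Q = 0.26 − (8.314×283)/(2×96500) × (3.114) = 0.260 − 0.038 = 0.222 V.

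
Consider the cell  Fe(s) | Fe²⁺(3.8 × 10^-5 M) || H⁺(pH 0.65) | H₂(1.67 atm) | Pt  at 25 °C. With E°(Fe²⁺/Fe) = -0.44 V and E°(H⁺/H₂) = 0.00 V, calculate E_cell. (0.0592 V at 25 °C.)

0.53 V

The hydrogen couple is the cathode, so E°_cell = 0.44 V; n = 2.
[H⁺] = 10^(−0.65) = 0.22 M, and Q = [Fe²⁺]·P(H₂) / [H⁺]^2 = 0.00127.
E = E° − (0.0592/2) log Q = 0.44 − (0.0592/2)(-2.897) = 0.526 V.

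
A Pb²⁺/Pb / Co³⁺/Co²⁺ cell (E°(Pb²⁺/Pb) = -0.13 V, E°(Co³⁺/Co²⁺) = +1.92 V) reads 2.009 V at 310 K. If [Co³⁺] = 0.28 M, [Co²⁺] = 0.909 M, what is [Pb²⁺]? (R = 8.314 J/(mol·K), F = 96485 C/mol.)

2.0 M

From the Nernst equation, ln Q = nF(E° − E)/RT = 2×96485×(2.05 − 2.009)/(8.314×310) = 3.070, so Q = 21.5.
With Q = [Pb²⁺]·[Co²⁺]^2/[Co³⁺]^2 and the known concentrations, [Pb²⁺] in the numerator gives [Pb²⁺] = 2.0 M.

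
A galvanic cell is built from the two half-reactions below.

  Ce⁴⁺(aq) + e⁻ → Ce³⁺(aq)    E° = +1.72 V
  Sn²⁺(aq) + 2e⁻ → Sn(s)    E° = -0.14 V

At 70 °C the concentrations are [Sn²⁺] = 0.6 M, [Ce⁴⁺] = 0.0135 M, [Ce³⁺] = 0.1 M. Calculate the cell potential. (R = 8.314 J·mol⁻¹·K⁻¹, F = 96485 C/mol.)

1.81 V

The Ce⁴⁺/Ce³⁺ couple has the higher reduction potential and acts as the cathode, so E°_cell = +1.72 − (-0.14) = 1.86 V.
Balancing electrons gives n = 2; the reaction quotient is Q = [Sn²⁺]·[Ce³⁺]^2/[Ce⁴⁺]^2 = 32.9.
E = E° − (RT/nF) ln Q = 1.86 − (8.314×343)/(2×96485) × (3.494) = 1.860 − 0.052 = 1.808 V.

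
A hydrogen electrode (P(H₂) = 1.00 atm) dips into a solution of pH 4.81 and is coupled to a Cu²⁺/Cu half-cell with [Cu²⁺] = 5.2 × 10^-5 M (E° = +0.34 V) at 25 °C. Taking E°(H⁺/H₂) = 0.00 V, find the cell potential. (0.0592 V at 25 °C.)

0.50 V

The Cu²⁺/Cu couple is the cathode, so E°_cell = 0.34 V; n = 2.
[H⁺] = 10^(−4.81) = 1.5 × 10^-5 M, and Q = [H⁺]^2 / ([Cu²⁺]·P(H₂)) = 4.61 × 10^-6.
E = E° − (0.0592/2) log Q = 0.34 − (0.0592/2)(-5.336) = 0.498 V.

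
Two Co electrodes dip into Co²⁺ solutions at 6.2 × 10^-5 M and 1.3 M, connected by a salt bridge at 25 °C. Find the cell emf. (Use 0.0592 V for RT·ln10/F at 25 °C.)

Both half-cells are Co²⁺/Co, so E°_cell = 0. The concentrated side is the cathode; the cell reaction moves Co²⁺ from high to low concentration with n = 2.
Q = [Co²⁺]_dilute/[Co²⁺]_conc = 6.2 × 10^-5/1.3 = 4.77 × 10^-5.
E = 0 − (0.0592/2) log Q = −(0.0592/2)(-4.322) = 0.1279 V.

0.13 V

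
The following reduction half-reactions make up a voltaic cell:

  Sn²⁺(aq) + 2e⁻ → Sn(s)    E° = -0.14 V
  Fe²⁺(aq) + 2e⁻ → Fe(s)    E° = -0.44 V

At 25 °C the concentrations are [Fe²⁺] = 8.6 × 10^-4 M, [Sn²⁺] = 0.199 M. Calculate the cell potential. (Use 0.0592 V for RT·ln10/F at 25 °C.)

0.370 V

The Sn²⁺/Sn couple has the higher reduction potential and acts as the cathode, so E°_cell = -0.14 − (-0.44) = 0.30 V.
Balancing electrons gives n = 2; the reaction quotient is Q = [Fe²⁺]/[Sn²⁺] = 0.00432.
At 25 °C, E = E° − (0.0592/n) log Q = 0.30 − (0.0592/2)(-2.364) = 0.300 + 0.070 = 0.370 V.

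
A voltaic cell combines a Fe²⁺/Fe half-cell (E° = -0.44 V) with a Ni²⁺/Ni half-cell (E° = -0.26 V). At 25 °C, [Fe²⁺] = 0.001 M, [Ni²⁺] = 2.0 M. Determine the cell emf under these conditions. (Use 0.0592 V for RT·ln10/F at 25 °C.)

0.278 V

The Ni²⁺/Ni couple has the higher reduction potential and acts as the cathode, so E°_cell = -0.26 − (-0.44) = 0.18 V.
Balancing electrons gives n = 2; the reaction quotient is Q = [Fe²⁺]/[Ni²⁺] = 5 × 10^-4.
At 25 °C, E = E° − (0.0592/n) log Q = 0.18 − (0.0592/2)(-3.301) = 0.180 + 0.098 = 0.278 V.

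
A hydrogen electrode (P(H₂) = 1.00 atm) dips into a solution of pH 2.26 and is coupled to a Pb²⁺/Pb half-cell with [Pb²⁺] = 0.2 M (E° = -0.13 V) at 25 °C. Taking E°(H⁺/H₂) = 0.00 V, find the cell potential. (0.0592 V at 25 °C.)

The hydrogen couple is the cathode, so E°_cell = 0.13 V; n = 2.
[H⁺] = 10^(−2.26) = 0.0055 M, and Q = [Pb²⁺]·P(H₂) / [H⁺]^2 = 6620.
E = E° − (0.0592/2) log Q = 0.13 − (0.0592/2)(3.821) = 0.017 V.

0.017 V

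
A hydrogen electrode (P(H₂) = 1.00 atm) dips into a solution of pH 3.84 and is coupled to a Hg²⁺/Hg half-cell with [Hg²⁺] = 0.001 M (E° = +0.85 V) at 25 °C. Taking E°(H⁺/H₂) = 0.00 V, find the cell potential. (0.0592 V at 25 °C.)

0.99 V

The Hg²⁺/Hg couple is the cathode, so E°_cell = 0.85 V; n = 2.
[H⁺] = 10^(−3.84) = 1.4 × 10^-4 M, and Q = [H⁺]^2 / ([Hg²⁺]·P(H₂)) = 2.09 × 10^-5.
E = E° − (0.0592/2) log Q = 0.85 − (0.0592/2)(-4.680) = 0.989 V.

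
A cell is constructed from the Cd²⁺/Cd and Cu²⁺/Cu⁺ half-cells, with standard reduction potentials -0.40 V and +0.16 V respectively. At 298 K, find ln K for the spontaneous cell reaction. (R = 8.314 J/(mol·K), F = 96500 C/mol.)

ln K = 43.6

E°_cell = +0.16 − (-0.40) = 0.56 V, with n = 2 electrons transferred.
At equilibrium E = 0, so the Nernst equation gives ln K = nFE°/RT = (2)(96500)(0.56)/((8.314)(298)) = 43.62.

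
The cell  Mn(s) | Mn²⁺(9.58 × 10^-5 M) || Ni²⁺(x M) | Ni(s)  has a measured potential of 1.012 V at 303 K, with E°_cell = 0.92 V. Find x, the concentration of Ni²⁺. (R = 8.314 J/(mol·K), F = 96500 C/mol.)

0.11 M

From the Nernst equation, ln Q = nF(E° − E)/RT = 2×96500×(0.92 − 1.012)/(8.314×303) = -7.048, so Q = 8.69 × 10^-4.
With Q = [Mn²⁺]/[Ni²⁺] and the known concentrations, [Ni²⁺] in the denominator gives [Ni²⁺] = 0.11 M.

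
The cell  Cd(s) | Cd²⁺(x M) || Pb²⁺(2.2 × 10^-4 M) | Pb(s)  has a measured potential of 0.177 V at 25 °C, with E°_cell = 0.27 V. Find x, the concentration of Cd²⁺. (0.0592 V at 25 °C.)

From the Nernst equation, log Q = n(E° − E)/0.0592 = 2(0.27 − 0.177)/0.0592 = 3.142, so Q = 1390.
With Q = [Cd²⁺]/[Pb²⁺] and the known concentrations, [Cd²⁺] in the numerator gives [Cd²⁺] = 0.31 M.

0.31 M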